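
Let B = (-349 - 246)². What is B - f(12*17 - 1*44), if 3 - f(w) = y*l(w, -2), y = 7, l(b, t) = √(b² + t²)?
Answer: 354022 + 14*√6401 ≈ 3.5514e+5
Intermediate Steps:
B = 354025 (B = (-595)² = 354025)
f(w) = 3 - 7*√(4 + w²) (f(w) = 3 - 7*√(w² + (-2)²) = 3 - 7*√(w² + 4) = 3 - 7*√(4 + w²))
B - f(12*17 - 1*44) = 354025 - (3 - 7*√(4 + (12*17 - 1*44)²)) = 354025 - (3 - 7*√(4 + (204 - 44)²)) = 354025 - (3 - 7*√(4 + 160²)) = 354025 - (3 - 7*√(4 + 25600)) = 354025 - (3 - 14*√6401) = 354025 + (-3 + 14*√6401) = 354022 + 14*√6401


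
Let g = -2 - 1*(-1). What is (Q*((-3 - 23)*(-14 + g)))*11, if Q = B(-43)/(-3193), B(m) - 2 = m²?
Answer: -7940790/3193 ≈ -2486.9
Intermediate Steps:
g = -1 (g = -2 + 1 = -1)
B(m) = 2 + m²
Q = -1851/3193 (Q = (2 + (-43)²)/(-3193) = (2 + 1849)*(-1/3193) = 1851*(-1/3193) = -1851/3193 ≈ -0.57971)
(Q*((-3 - 23)*(-14 + g)))*11 = -1851*(-3 - 23)*(-14 - 1)/3193*11 = -(-48126)*(-15)/3193*11 = -1851/3193*390*11 = -721890/3193*11 = -7940790/3193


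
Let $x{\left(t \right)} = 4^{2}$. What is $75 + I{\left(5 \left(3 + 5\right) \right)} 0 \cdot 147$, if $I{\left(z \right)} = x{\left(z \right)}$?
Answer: $75$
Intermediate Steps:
$x{\left(t \right)} = 16$
$I{\left(z \right)} = 16$
$75 + I{\left(5 \left(3 + 5\right) \right)} 0 \cdot 147 = 75 + 16 \cdot 0 \cdot 147 = 75 + 0 \cdot 147 = 75 + 0 = 75$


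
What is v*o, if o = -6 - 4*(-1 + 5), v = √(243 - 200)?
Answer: -22*√43 ≈ -144.26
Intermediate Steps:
v = √43 ≈ 6.5574
o = -22 (o = -6 - 4*4 = -6 - 1*16 = -6 - 16 = -22)
v*o = √43*(-22) = -22*√43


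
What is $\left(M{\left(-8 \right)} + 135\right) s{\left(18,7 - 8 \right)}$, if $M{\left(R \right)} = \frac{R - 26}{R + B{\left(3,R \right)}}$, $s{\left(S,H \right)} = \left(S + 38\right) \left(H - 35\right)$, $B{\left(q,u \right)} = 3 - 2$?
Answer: $-281952$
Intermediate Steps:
$B{\left(q,u \right)} = 1$ ($B{\left(q,u \right)} = 3 - 2 = 1$)
$s{\left(S,H \right)} = \left(-35 + H\right) \left(38 + S\right)$ ($s{\left(S,H \right)} = \left(38 + S\right) \left(-35 + H\right) = \left(-35 + H\right) \left(38 + S\right)$)
$M{\left(R \right)} = \frac{-26 + R}{1 + R}$ ($M{\left(R \right)} = \frac{R - 26}{R + 1} = \frac{-26 + R}{1 + R}$)
$\left(M{\left(-8 \right)} + 135\right) s{\left(18,7 - 8 \right)} = \left(\frac{-26 - 8}{1 - 8} + 135\right) \left(-1330 - 630 + 38 \left(7 - 8\right) + \left(7 - 8\right) 18\right) = \left(\frac{1}{-7} \left(-34\right) + 135\right) \left(-1330 - 630 + 38 \left(-1\right) - 18\right) = \left(\left(- \frac{1}{7}\right) \left(-34\right) + 135\right) \left(-1330 - 630 - 38 - 18\right) = \left(\frac{34}{7} + 135\right) \left(-2016\right) = \frac{979}{7} \left(-2016\right) = -281952$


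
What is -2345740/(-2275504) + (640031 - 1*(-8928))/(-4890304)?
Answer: 624667056539/695494144576 ≈ 0.89816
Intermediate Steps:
-2345740/(-2275504) + (640031 - 1*(-8928))/(-4890304) = -2345740*(-1/2275504) + (640031 + 8928)*(-1/4890304) = 586435/568876 + 648959*(-1/4890304) = 586435/568876 - 648959/4890304 = 624667056539/695494144576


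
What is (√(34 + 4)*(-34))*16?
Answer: -544*√38 ≈ -3353.4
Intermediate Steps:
(√(34 + 4)*(-34))*16 = (√38*(-34))*16 = -34*√38*16 = -544*√38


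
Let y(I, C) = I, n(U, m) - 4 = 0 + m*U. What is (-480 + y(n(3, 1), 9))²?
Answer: 223729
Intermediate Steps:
n(U, m) = 4 + U*m (n(U, m) = 4 + (0 + m*U) = 4 + (0 + U*m) = 4 + U*m)
(-480 + y(n(3, 1), 9))² = (-480 + (4 + 3*1))² = (-480 + (4 + 3))² = (-480 + 7)² = (-473)² = 223729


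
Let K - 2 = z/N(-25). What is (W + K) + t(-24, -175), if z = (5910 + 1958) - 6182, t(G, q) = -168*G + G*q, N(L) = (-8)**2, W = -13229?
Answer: -158997/32 ≈ -4968.7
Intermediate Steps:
N(L) = 64
z = 1686 (z = 7868 - 6182 = 1686)
K = 907/32 (K = 2 + 1686/64 = 2 + 1686*(1/64) = 2 + 843/32 = 907/32 ≈ 28.344)
(W + K) + t(-24, -175) = (-13229 + 907/32) - 24*(-168 - 175) = -422421/32 - 24*(-343) = -422421/32 + 8232 = -158997/32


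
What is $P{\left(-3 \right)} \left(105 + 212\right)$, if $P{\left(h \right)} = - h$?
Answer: $951$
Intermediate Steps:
$P{\left(-3 \right)} \left(105 + 212\right) = \left(-1\right) \left(-3\right) \left(105 + 212\right) = 3 \cdot 317 = 951$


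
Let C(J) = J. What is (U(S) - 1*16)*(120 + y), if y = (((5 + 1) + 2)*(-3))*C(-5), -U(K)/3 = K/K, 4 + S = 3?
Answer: -4560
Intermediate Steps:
S = -1 (S = -4 + 3 = -1)
U(K) = -3 (U(K) = -3*K/K = -3*1 = -3)
y = 120 (y = (((5 + 1) + 2)*(-3))*(-5) = ((6 + 2)*(-3))*(-5) = (8*(-3))*(-5) = -24*(-5) = 120)
(U(S) - 1*16)*(120 + y) = (-3 - 1*16)*(120 + 120) = (-3 - 16)*240 = -19*240 = -4560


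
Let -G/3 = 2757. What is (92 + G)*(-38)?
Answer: 310802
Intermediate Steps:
G = -8271 (G = -3*2757 = -8271)
(92 + G)*(-38) = (92 - 8271)*(-38) = -8179*(-38) = 310802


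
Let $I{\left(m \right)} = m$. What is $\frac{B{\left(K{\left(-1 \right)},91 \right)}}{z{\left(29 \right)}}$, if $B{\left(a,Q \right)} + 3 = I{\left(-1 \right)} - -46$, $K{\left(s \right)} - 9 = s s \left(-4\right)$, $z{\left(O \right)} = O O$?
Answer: $\frac{42}{841} \approx 0.049941$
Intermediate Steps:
$z{\left(O \right)} = O^{2}$
$K{\left(s \right)} = 9 - 4 s^{2}$ ($K{\left(s \right)} = 9 + s s \left(-4\right) = 9 + s^{2} \left(-4\right) = 9 - 4 s^{2}$)
$B{\left(a,Q \right)} = 42$ ($B{\left(a,Q \right)} = -3 - -45 = -3 + \left(-1 + 46\right) = -3 + 45 = 42$)
$\frac{B{\left(K{\left(-1 \right)},91 \right)}}{z{\left(29 \right)}} = \frac{42}{29^{2}} = \frac{42}{841}$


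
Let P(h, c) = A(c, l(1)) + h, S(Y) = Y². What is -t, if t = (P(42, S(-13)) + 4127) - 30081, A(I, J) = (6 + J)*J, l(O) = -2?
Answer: 25920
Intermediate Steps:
A(I, J) = J*(6 + J)
P(h, c) = -8 + h (P(h, c) = -2*(6 - 2) + h = -2*4 + h = -8 + h)
t = -25920 (t = ((-8 + 42) + 4127) - 30081 = (34 + 4127) - 30081 = 4161 - 30081 = -25920)
-t = -1*(-25920) = 25920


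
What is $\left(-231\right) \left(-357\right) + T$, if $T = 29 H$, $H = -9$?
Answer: $82206$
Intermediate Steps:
$T = -261$ ($T = 29 \left(-9\right) = -261$)
$\left(-231\right) \left(-357\right) + T = \left(-231\right) \left(-357\right) - 261 = 82467 - 261 = 82206$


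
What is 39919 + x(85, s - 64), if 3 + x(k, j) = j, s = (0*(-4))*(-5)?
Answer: 39852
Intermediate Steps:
s = 0 (s = 0*(-5) = 0)
x(k, j) = -3 + j
39919 + x(85, s - 64) = 39919 + (-3 + (0 - 64)) = 39919 + (-3 - 64) = 39919 - 67 = 39852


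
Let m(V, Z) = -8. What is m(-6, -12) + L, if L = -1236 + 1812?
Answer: 568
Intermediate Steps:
L = 576
m(-6, -12) + L = -8 + 576 = 568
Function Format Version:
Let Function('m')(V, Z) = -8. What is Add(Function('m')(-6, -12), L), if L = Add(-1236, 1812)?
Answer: 568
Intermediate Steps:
L = 576
Add(Function('m')(-6, -12), L) = Add(-8, 576) = 568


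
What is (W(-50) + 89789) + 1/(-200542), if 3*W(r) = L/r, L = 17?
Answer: 675241609084/7520325 ≈ 89789.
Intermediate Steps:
W(r) = 17/(3*r) (W(r) = (17/r)/3 = 17/(3*r))
(W(-50) + 89789) + 1/(-200542) = ((17/3)/(-50) + 89789) + 1/(-200542) = ((17/3)*(-1/50) + 89789) - 1/200542 = (-17/150 + 89789) - 1/200542 = 13468333/150 - 1/200542 = 675241609084/7520325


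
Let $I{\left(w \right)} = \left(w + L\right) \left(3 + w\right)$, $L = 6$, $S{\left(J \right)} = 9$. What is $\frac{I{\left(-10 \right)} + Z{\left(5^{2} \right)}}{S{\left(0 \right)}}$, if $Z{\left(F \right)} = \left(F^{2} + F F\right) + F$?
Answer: $\frac{1303}{9} \approx 144.78$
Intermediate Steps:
$Z{\left(F \right)} = F + 2 F^{2}$ ($Z{\left(F \right)} = \left(F^{2} + F^{2}\right) + F = 2 F^{2} + F = F + 2 F^{2}$)
$I{\left(w \right)} = \left(3 + w\right) \left(6 + w\right)$ ($I{\left(w \right)} = \left(w + 6\right) \left(3 + w\right) = \left(6 + w\right) \left(3 + w\right) = \left(3 + w\right) \left(6 + w\right)$)
$\frac{I{\left(-10 \right)} + Z{\left(5^{2} \right)}}{S{\left(0 \right)}} = \frac{\left(18 + \left(-10\right)^{2} + 9 \left(-10\right)\right) + 5^{2} \left(1 + 2 \cdot 5^{2}\right)}{9} = \left(\left(18 + 100 - 90\right) + 25 \left(1 + 2 \cdot 25\right)\right) \frac{1}{9} = \left(28 + 25 \left(1 + 50\right)\right) \frac{1}{9} = \left(28 + 25 \cdot 51\right) \frac{1}{9} = \left(28 + 1275\right) \frac{1}{9} = 1303 \cdot \frac{1}{9} = \frac{1303}{9}$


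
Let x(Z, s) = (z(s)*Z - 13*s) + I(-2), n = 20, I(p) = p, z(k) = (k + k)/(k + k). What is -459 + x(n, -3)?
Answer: -402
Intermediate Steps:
z(k) = 1 (z(k) = (2*k)/((2*k)) = (2*k)*(1/(2*k)) = 1)
x(Z, s) = -2 + Z - 13*s (x(Z, s) = (1*Z - 13*s) - 2 = (Z - 13*s) - 2 = -2 + Z - 13*s)
-459 + x(n, -3) = -459 + (-2 + 20 - 13*(-3)) = -459 + (-2 + 20 + 39) = -459 + 57 = -402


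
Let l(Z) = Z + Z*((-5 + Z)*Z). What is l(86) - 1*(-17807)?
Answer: 616969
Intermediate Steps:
l(Z) = Z + Z²*(-5 + Z) (l(Z) = Z + Z*(Z*(-5 + Z)) = Z + Z²*(-5 + Z))
l(86) - 1*(-17807) = 86*(1 + 86² - 5*86) - 1*(-17807) = 86*(1 + 7396 - 430) + 17807 = 86*6967 + 17807 = 599162 + 17807 = 616969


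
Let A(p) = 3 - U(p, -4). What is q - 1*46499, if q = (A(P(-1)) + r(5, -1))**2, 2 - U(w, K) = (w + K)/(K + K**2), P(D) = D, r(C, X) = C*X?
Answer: -6693047/144 ≈ -46480.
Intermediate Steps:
U(w, K) = 2 - (K + w)/(K + K**2) (U(w, K) = 2 - (w + K)/(K + K**2) = 2 - (K + w)/(K + K**2))
A(p) = 2/3 + p/12 (A(p) = 3 - (-4 - p + 2*(-4)**2)/((-4)*(1 - 4)) = 3 - (-1)*(-4 - p + 2*16)/(4*(-3)) = 3 - (-1)*(-1)*(-4 - p + 32)/(4*3) = 3 - (-1)*(-1)*(28 - p)/(4*3) = 3 - (7/3 - p/12) = 3 + (-7/3 + p/12) = 2/3 + p/12)
q = 2809/144 (q = ((2/3 + (1/12)*(-1)) + 5*(-1))**2 = ((2/3 - 1/12) - 5)**2 = (7/12 - 5)**2 = (-53/12)**2 = 2809/144 ≈ 19.507)
q - 1*46499 = 2809/144 - 1*46499 = 2809/144 - 46499 = -6693047/144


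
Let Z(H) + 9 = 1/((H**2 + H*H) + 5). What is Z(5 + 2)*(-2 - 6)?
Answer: 7408/103 ≈ 71.922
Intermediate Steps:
Z(H) = -9 + 1/(5 + 2*H**2) (Z(H) = -9 + 1/((H**2 + H*H) + 5) = -9 + 1/((H**2 + H**2) + 5) = -9 + 1/(2*H**2 + 5) = -9 + 1/(5 + 2*H**2))
Z(5 + 2)*(-2 - 6) = (2*(-22 - 9*(5 + 2)**2)/(5 + 2*(5 + 2)**2))*(-2 - 6) = (2*(-22 - 9*7**2)/(5 + 2*7**2))*(-8) = (2*(-22 - 9*49)/(5 + 2*49))*(-8) = (2*(-22 - 441)/(5 + 98))*(-8) = (2*(-463)/103)*(-8) = (2*(1/103)*(-463))*(-8) = -926/103*(-8) = 7408/103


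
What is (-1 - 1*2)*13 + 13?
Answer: -26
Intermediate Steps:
(-1 - 1*2)*13 + 13 = (-1 - 2)*13 + 13 = -3*13 + 13 = -39 + 13 = -26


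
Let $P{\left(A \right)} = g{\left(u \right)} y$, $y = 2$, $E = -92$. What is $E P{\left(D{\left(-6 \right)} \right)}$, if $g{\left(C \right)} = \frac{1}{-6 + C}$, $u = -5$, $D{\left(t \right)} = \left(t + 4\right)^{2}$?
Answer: $\frac{184}{11} \approx 16.727$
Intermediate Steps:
$D{\left(t \right)} = \left(4 + t\right)^{2}$
$P{\left(A \right)} = - \frac{2}{11}$ ($P{\left(A \right)} = \frac{1}{-6 - 5} \cdot 2 = \frac{1}{-11} \cdot 2 = \left(- \frac{1}{11}\right) 2 = - \frac{2}{11}$)
$E P{\left(D{\left(-6 \right)} \right)} = \left(-92\right) \left(- \frac{2}{11}\right) = \frac{184}{11}$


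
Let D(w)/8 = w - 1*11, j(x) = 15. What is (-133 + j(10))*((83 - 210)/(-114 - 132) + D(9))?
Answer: 224731/123 ≈ 1827.1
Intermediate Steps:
D(w) = -88 + 8*w (D(w) = 8*(w - 1*11) = 8*(w - 11) = 8*(-11 + w) = -88 + 8*w)
(-133 + j(10))*((83 - 210)/(-114 - 132) + D(9)) = (-133 + 15)*((83 - 210)/(-114 - 132) + (-88 + 8*9)) = -118*(-127/(-246) + (-88 + 72)) = -118*(-127*(-1/246) - 16) = -118*(127/246 - 16) = -118*(-3809/246) = 224731/123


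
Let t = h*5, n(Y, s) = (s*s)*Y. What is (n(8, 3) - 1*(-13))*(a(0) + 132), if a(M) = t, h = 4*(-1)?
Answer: 9520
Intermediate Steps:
h = -4
n(Y, s) = Y*s² (n(Y, s) = s²*Y = Y*s²)
t = -20 (t = -4*5 = -20)
a(M) = -20
(n(8, 3) - 1*(-13))*(a(0) + 132) = (8*3² - 1*(-13))*(-20 + 132) = (8*9 + 13)*112 = (72 + 13)*112 = 85*112 = 9520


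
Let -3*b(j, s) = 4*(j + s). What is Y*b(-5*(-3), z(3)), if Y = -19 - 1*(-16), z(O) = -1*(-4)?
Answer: 76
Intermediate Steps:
z(O) = 4
b(j, s) = -4*j/3 - 4*s/3 (b(j, s) = -4*(j + s)/3 = -(4*j + 4*s)/3 = -4*j/3 - 4*s/3)
Y = -3 (Y = -19 + 16 = -3)
Y*b(-5*(-3), z(3)) = -3*(-(-20)*(-3)/3 - 4/3*4) = -3*(-4/3*15 - 16/3) = -3*(-20 - 16/3) = -3*(-76/3) = 76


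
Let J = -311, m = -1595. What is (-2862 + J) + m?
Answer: -4768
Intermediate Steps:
(-2862 + J) + m = (-2862 - 311) - 1595 = -3173 - 1595 = -4768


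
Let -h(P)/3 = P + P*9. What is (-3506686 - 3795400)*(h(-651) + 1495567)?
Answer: -11063368592342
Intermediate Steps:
h(P) = -30*P (h(P) = -3*(P + P*9) = -3*(P + 9*P) = -30*P)
(-3506686 - 3795400)*(h(-651) + 1495567) = (-3506686 - 3795400)*(-30*(-651) + 1495567) = -7302086*(19530 + 1495567) = -7302086*1515097 = -11063368592342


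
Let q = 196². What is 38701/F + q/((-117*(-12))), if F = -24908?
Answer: 17356337/672516 ≈ 25.808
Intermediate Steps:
q = 38416
38701/F + q/((-117*(-12))) = 38701/(-24908) + 38416/((-117*(-12))) = 38701*(-1/24908) + 38416/1404 = -2977/1916 + 38416*(1/1404) = -2977/1916 + 9604/351 = 17356337/672516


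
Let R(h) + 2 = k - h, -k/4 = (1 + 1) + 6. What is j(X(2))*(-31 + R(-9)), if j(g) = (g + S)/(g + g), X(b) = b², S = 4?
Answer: -56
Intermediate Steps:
j(g) = (4 + g)/(2*g) (j(g) = (g + 4)/(g + g) = (4 + g)/((2*g)) = (4 + g)*(1/(2*g)) = (4 + g)/(2*g))
k = -32 (k = -4*((1 + 1) + 6) = -4*(2 + 6) = -4*8 = -32)
R(h) = -34 - h (R(h) = -2 + (-32 - h) = -34 - h)
j(X(2))*(-31 + R(-9)) = ((4 + 2²)/(2*(2²)))*(-31 + (-34 - 1*(-9))) = ((½)*(4 + 4)/4)*(-31 + (-34 + 9)) = ((½)*(¼)*8)*(-31 - 25) = 1*(-56) = -56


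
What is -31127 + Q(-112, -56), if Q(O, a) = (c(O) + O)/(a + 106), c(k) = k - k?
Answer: -778231/25 ≈ -31129.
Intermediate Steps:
c(k) = 0
Q(O, a) = O/(106 + a) (Q(O, a) = (0 + O)/(a + 106) = O/(106 + a))
-31127 + Q(-112, -56) = -31127 - 112/(106 - 56) = -31127 - 112/50 = -31127 - 112*1/50 = -31127 - 56/25 = -778231/25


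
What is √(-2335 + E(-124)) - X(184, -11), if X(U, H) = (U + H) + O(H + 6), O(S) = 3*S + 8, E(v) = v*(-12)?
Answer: -166 + 11*I*√7 ≈ -166.0 + 29.103*I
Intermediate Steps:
E(v) = -12*v
O(S) = 8 + 3*S
X(U, H) = 26 + U + 4*H (X(U, H) = (U + H) + (8 + 3*(H + 6)) = (H + U) + (8 + 3*(6 + H)) = (H + U) + (8 + (18 + 3*H)) = (H + U) + (26 + 3*H) = 26 + U + 4*H)
√(-2335 + E(-124)) - X(184, -11) = √(-2335 - 12*(-124)) - (26 + 184 + 4*(-11)) = √(-2335 + 1488) - (26 + 184 - 44) = √(-847) - 1*166 = 11*I*√7 - 166 = -166 + 11*I*√7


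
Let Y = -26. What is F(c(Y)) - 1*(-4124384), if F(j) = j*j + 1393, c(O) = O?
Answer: 4126453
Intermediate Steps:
F(j) = 1393 + j² (F(j) = j² + 1393 = 1393 + j²)
F(c(Y)) - 1*(-4124384) = (1393 + (-26)²) - 1*(-4124384) = (1393 + 676) + 4124384 = 2069 + 4124384 = 4126453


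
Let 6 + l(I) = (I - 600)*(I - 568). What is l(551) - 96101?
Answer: -95274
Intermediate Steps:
l(I) = -6 + (-600 + I)*(-568 + I) (l(I) = -6 + (I - 600)*(I - 568) = -6 + (-600 + I)*(-568 + I))
l(551) - 96101 = (340794 + 551² - 1168*551) - 96101 = (340794 + 303601 - 643568) - 96101 = 827 - 96101 = -95274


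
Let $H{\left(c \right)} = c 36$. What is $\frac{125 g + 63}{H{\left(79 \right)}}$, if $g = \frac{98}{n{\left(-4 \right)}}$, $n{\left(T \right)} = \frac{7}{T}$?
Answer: $- \frac{6937}{2844} \approx -2.4392$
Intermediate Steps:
$H{\left(c \right)} = 36 c$
$g = -56$ ($g = \frac{98}{7 \frac{1}{-4}} = \frac{98}{7 \left(- \frac{1}{4}\right)} = \frac{98}{- \frac{7}{4}} = 98 \left(- \frac{4}{7}\right) = -56$)
$\frac{125 g + 63}{H{\left(79 \right)}} = \frac{125 \left(-56\right) + 63}{36 \cdot 79} = \frac{-7000 + 63}{2844} = \left(-6937\right) \frac{1}{2844} = - \frac{6937}{2844}$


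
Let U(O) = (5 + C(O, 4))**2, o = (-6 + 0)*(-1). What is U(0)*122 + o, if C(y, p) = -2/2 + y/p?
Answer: 1958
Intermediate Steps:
o = 6 (o = -6*(-1) = 6)
C(y, p) = -1 + y/p (C(y, p) = -2*1/2 + y/p = -1 + y/p)
U(O) = (4 + O/4)**2 (U(O) = (5 + (O - 1*4)/4)**2 = (5 + (O - 4)/4)**2 = (5 + (-4 + O)/4)**2 = (5 + (-1 + O/4))**2 = (4 + O/4)**2)
U(0)*122 + o = ((16 + 0)**2/16)*122 + 6 = ((1/16)*16**2)*122 + 6 = ((1/16)*256)*122 + 6 = 16*122 + 6 = 1952 + 6 = 1958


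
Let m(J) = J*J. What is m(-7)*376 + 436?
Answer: 18860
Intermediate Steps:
m(J) = J**2
m(-7)*376 + 436 = (-7)**2*376 + 436 = 49*376 + 436 = 18424 + 436 = 18860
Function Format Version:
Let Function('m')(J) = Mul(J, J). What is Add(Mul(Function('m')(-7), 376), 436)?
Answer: 18860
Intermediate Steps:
Function('m')(J) = Pow(J, 2)
Add(Mul(Function('m')(-7), 376), 436) = Add(Mul(Pow(-7, 2), 376), 436) = Add(Mul(49, 376), 436) = Add(18424, 436) = 18860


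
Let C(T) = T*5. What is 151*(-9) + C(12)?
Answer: -1299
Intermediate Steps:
C(T) = 5*T
151*(-9) + C(12) = 151*(-9) + 5*12 = -1359 + 60 = -1299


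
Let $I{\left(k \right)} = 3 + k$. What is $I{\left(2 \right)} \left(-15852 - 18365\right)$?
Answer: $-171085$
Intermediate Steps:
$I{\left(2 \right)} \left(-15852 - 18365\right) = \left(3 + 2\right) \left(-15852 - 18365\right) = 5 \left(-34217\right) = -171085$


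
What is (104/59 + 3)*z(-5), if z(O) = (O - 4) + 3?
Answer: -1686/59 ≈ -28.576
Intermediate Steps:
z(O) = -1 + O (z(O) = (-4 + O) + 3 = -1 + O)
(104/59 + 3)*z(-5) = (104/59 + 3)*(-1 - 5) = (104*(1/59) + 3)*(-6) = (104/59 + 3)*(-6) = (281/59)*(-6) = -1686/59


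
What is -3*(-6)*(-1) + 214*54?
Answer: 11538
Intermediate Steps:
-3*(-6)*(-1) + 214*54 = 18*(-1) + 11556 = -18 + 11556 = 11538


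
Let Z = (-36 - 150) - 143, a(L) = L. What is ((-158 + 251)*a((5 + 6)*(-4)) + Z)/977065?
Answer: -4421/977065 ≈ -0.0045248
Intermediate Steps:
Z = -329 (Z = -186 - 143 = -329)
((-158 + 251)*a((5 + 6)*(-4)) + Z)/977065 = ((-158 + 251)*((5 + 6)*(-4)) - 329)/977065 = (93*(11*(-4)) - 329)*(1/977065) = (93*(-44) - 329)*(1/977065) = (-4092 - 329)*(1/977065) = -4421*1/977065 = -4421/977065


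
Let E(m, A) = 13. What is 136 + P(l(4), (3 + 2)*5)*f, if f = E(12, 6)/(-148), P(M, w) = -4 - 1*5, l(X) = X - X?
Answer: 20245/148 ≈ 136.79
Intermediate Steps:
l(X) = 0
P(M, w) = -9 (P(M, w) = -4 - 5 = -9)
f = -13/148 (f = 13/(-148) = 13*(-1/148) = -13/148 ≈ -0.087838)
136 + P(l(4), (3 + 2)*5)*f = 136 - 9*(-13/148) = 136 + 117/148 = 20245/148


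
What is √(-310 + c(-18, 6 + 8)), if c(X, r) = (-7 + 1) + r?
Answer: I*√302 ≈ 17.378*I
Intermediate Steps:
c(X, r) = -6 + r
√(-310 + c(-18, 6 + 8)) = √(-310 + (-6 + (6 + 8))) = √(-310 + (-6 + 14)) = √(-310 + 8) = √(-302) = I*√302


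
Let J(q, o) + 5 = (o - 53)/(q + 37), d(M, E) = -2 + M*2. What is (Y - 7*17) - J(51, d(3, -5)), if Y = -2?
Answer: -10159/88 ≈ -115.44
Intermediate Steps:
d(M, E) = -2 + 2*M
J(q, o) = -5 + (-53 + o)/(37 + q) (J(q, o) = -5 + (o - 53)/(q + 37) = -5 + (-53 + o)/(37 + q))
(Y - 7*17) - J(51, d(3, -5)) = (-2 - 7*17) - (-238 + (-2 + 2*3) - 5*51)/(37 + 51) = (-2 - 119) - (-238 + (-2 + 6) - 255)/88 = -121 - (-238 + 4 - 255)/88 = -121 - (-489)/88 = -121 - 1*(-489/88) = -121 + 489/88 = -10159/88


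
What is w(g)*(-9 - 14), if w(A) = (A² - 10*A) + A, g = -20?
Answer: -13340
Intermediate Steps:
w(A) = A² - 9*A
w(g)*(-9 - 14) = (-20*(-9 - 20))*(-9 - 14) = -20*(-29)*(-23) = 580*(-23) = -13340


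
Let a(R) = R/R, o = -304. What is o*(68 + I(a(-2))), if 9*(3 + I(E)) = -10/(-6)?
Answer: -535040/27 ≈ -19816.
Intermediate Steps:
a(R) = 1
I(E) = -76/27 (I(E) = -3 + (-10/(-6))/9 = -3 + (-10*(-⅙))/9 = -3 + (⅑)*(5/3) = -3 + 5/27 = -76/27)
o*(68 + I(a(-2))) = -304*(68 - 76/27) = -304*1760/27 = -535040/27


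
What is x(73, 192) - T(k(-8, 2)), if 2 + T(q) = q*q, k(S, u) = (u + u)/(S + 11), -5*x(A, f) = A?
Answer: -647/45 ≈ -14.378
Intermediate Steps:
x(A, f) = -A/5
k(S, u) = 2*u/(11 + S) (k(S, u) = (2*u)/(11 + S) = 2*u/(11 + S))
T(q) = -2 + q**2 (T(q) = -2 + q*q = -2 + q**2)
x(73, 192) - T(k(-8, 2)) = -1/5*73 - (-2 + (2*2/(11 - 8))**2) = -73/5 - (-2 + (2*2/3)**2) = -73/5 - (-2 + (2*2*(1/3))**2) = -73/5 - (-2 + (4/3)**2) = -73/5 - (-2 + 16/9) = -73/5 - 1*(-2/9) = -73/5 + 2/9 = -647/45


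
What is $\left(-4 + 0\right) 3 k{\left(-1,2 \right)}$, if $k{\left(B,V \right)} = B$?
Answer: $12$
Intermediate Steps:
$\left(-4 + 0\right) 3 k{\left(-1,2 \right)} = \left(-4 + 0\right) 3 \left(-1\right) = \left(-4\right) 3 \left(-1\right) = \left(-12\right) \left(-1\right) = 12$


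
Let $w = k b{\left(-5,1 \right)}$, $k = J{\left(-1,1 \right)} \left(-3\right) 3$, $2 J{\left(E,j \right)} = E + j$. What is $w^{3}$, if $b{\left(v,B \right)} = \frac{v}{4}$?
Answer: $0$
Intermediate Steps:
$J{\left(E,j \right)} = \frac{E}{2} + \frac{j}{2}$ ($J{\left(E,j \right)} = \frac{E + j}{2} = \frac{E}{2} + \frac{j}{2}$)
$b{\left(v,B \right)} = \frac{v}{4}$ ($b{\left(v,B \right)} = v \frac{1}{4} = \frac{v}{4}$)
$k = 0$ ($k = \left(\frac{1}{2} \left(-1\right) + \frac{1}{2} \cdot 1\right) \left(-3\right) 3 = \left(- \frac{1}{2} + \frac{1}{2}\right) \left(-3\right) 3 = 0 \left(-3\right) 3 = 0 \cdot 3 = 0$)
$w = 0$ ($w = 0 \cdot \frac{1}{4} \left(-5\right) = 0 \left(- \frac{5}{4}\right) = 0$)
$w^{3} = 0^{3} = 0$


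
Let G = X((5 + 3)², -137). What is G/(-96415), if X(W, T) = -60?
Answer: 12/19283 ≈ 0.00062231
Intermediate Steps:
G = -60
G/(-96415) = -60/(-96415) = -60*(-1/96415) = 12/19283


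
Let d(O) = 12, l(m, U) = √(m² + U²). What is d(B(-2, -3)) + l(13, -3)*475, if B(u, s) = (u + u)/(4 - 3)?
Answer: 12 + 475*√178 ≈ 6349.3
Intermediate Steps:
B(u, s) = 2*u (B(u, s) = (2*u)/1 = (2*u)*1 = 2*u)
l(m, U) = √(U² + m²)
d(B(-2, -3)) + l(13, -3)*475 = 12 + √((-3)² + 13²)*475 = 12 + √(9 + 169)*475 = 12 + √178*475 = 12 + 475*√178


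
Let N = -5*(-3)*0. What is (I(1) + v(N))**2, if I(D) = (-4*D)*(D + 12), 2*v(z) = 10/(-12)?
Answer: 395641/144 ≈ 2747.5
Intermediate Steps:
N = 0 (N = 15*0 = 0)
v(z) = -5/12 (v(z) = (10/(-12))/2 = (10*(-1/12))/2 = (1/2)*(-5/6) = -5/12)
I(D) = -4*D*(12 + D) (I(D) = (-4*D)*(12 + D) = -4*D*(12 + D))
(I(1) + v(N))**2 = (-4*1*(12 + 1) - 5/12)**2 = (-4*1*13 - 5/12)**2 = (-52 - 5/12)**2 = (-629/12)**2 = 395641/144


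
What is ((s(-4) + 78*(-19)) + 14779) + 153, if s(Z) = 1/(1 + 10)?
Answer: 147951/11 ≈ 13450.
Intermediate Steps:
s(Z) = 1/11
((s(-4) + 78*(-19)) + 14779) + 153 = ((1/11 + 78*(-19)) + 14779) + 153 = ((1/11 - 1482) + 14779) + 153 = (-16301/11 + 14779) + 153 = 146268/11 + 153 = 147951/11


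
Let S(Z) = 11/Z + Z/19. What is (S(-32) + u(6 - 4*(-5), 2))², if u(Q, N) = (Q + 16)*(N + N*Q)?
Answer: 1898087599521/369664 ≈ 5.1346e+6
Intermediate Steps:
S(Z) = 11/Z + Z/19 (S(Z) = 11/Z + Z*(1/19) = 11/Z + Z/19)
u(Q, N) = (16 + Q)*(N + N*Q)
(S(-32) + u(6 - 4*(-5), 2))² = ((11/(-32) + (1/19)*(-32)) + 2*(16 + (6 - 4*(-5))² + 17*(6 - 4*(-5))))² = ((11*(-1/32) - 32/19) + 2*(16 + (6 + 20)² + 17*(6 + 20)))² = ((-11/32 - 32/19) + 2*(16 + 26² + 17*26))² = (-1233/608 + 2*(16 + 676 + 442))² = (-1233/608 + 2*1134)² = (-1233/608 + 2268)² = (1377711/608)² = 1898087599521/369664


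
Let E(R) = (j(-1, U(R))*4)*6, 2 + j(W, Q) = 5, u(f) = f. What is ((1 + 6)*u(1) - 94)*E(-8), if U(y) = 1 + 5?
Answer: -6264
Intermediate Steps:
U(y) = 6
j(W, Q) = 3 (j(W, Q) = -2 + 5 = 3)
E(R) = 72 (E(R) = (3*4)*6 = 12*6 = 72)
((1 + 6)*u(1) - 94)*E(-8) = ((1 + 6)*1 - 94)*72 = (7*1 - 94)*72 = (7 - 94)*72 = -87*72 = -6264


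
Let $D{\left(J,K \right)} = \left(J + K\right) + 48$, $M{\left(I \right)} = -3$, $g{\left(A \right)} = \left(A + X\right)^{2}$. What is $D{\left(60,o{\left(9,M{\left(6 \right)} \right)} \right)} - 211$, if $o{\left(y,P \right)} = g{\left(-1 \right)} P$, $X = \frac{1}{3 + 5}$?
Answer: $- \frac{6739}{64} \approx -105.3$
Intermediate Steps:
$X = \frac{1}{8} \approx 0.125$
$g{\left(A \right)} = \left(\frac{1}{8} + A\right)^{2}$ ($g{\left(A \right)} = \left(A + \frac{1}{8}\right)^{2} = \left(\frac{1}{8} + A\right)^{2}$)
$o{\left(y,P \right)} = \frac{49 P}{64}$ ($o{\left(y,P \right)} = \frac{\left(1 + 8 \left(-1\right)\right)^{2}}{64} P = \frac{\left(1 - 8\right)^{2}}{64} P = \frac{\left(-7\right)^{2}}{64} P = \frac{1}{64} \cdot 49 P = \frac{49 P}{64}$)
$D{\left(J,K \right)} = 48 + J + K$
$D{\left(60,o{\left(9,M{\left(6 \right)} \right)} \right)} - 211 = \left(48 + 60 + \frac{49}{64} \left(-3\right)\right) - 211 = \left(48 + 60 - \frac{147}{64}\right) - 211 = \frac{6765}{64} - 211 = - \frac{6739}{64}$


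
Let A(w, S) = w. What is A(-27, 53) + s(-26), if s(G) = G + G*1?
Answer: -79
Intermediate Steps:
s(G) = 2*G (s(G) = G + G = 2*G)
A(-27, 53) + s(-26) = -27 + 2*(-26) = -27 - 52 = -79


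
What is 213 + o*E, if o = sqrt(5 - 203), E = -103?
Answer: 213 - 309*I*sqrt(22) ≈ 213.0 - 1449.3*I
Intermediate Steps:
o = 3*I*sqrt(22) (o = sqrt(-198) = 3*I*sqrt(22) ≈ 14.071*I)
213 + o*E = 213 + (3*I*sqrt(22))*(-103) = 213 - 309*I*sqrt(22)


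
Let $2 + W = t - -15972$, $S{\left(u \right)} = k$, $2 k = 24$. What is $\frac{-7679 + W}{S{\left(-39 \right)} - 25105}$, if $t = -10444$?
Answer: $\frac{2153}{25093} \approx 0.085801$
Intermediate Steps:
$k = 12$ ($k = \frac{1}{2} \cdot 24 = 12$)
$S{\left(u \right)} = 12$
$W = 5526$ ($W = -2 - -5528 = -2 + \left(-10444 + 15972\right) = -2 + 5528 = 5526$)
$\frac{-7679 + W}{S{\left(-39 \right)} - 25105} = \frac{-7679 + 5526}{12 - 25105} = - \frac{2153}{-25093} = \left(-2153\right) \left(- \frac{1}{25093}\right) = \frac{2153}{25093}$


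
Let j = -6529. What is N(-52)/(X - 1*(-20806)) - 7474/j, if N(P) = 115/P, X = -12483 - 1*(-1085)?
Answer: 3655649549/3194091264 ≈ 1.1445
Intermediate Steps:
X = -11398 (X = -12483 + 1085 = -11398)
N(-52)/(X - 1*(-20806)) - 7474/j = (115/(-52))/(-11398 - 1*(-20806)) - 7474/(-6529) = (115*(-1/52))/(-11398 + 20806) - 7474*(-1/6529) = -115/52/9408 + 7474/6529 = -115/52*1/9408 + 7474/6529 = -115/489216 + 7474/6529 = 3655649549/3194091264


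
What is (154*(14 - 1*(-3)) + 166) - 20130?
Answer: -17346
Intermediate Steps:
(154*(14 - 1*(-3)) + 166) - 20130 = (154*(14 + 3) + 166) - 20130 = (154*17 + 166) - 20130 = (2618 + 166) - 20130 = 2784 - 20130 = -17346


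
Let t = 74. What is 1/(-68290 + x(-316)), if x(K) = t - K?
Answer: -1/67900 ≈ -1.4728e-5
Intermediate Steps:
x(K) = 74 - K
1/(-68290 + x(-316)) = 1/(-68290 + (74 - 1*(-316))) = 1/(-68290 + (74 + 316)) = 1/(-68290 + 390) = 1/(-67900) = -1/67900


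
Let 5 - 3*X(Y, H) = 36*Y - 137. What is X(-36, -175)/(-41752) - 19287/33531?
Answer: -410671675/699993156 ≈ -0.58668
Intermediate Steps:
X(Y, H) = 142/3 - 12*Y (X(Y, H) = 5/3 - (36*Y - 137)/3 = 5/3 - (-137 + 36*Y)/3 = 5/3 + (137/3 - 12*Y) = 142/3 - 12*Y)
X(-36, -175)/(-41752) - 19287/33531 = (142/3 - 12*(-36))/(-41752) - 19287/33531 = (142/3 + 432)*(-1/41752) - 19287*1/33531 = (1438/3)*(-1/41752) - 6429/11177 = -719/62628 - 6429/11177 = -410671675/699993156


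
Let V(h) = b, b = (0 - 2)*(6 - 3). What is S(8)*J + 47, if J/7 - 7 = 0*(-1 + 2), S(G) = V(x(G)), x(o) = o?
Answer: -247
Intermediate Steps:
b = -6 (b = -2*3 = -6)
V(h) = -6
S(G) = -6
J = 49 (J = 49 + 7*(0*(-1 + 2)) = 49 + 7*(0*1) = 49 + 7*0 = 49 + 0 = 49)
S(8)*J + 47 = -6*49 + 47 = -294 + 47 = -247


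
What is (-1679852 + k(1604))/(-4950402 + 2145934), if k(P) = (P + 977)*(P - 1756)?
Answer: 518041/701117 ≈ 0.73888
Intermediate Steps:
k(P) = (-1756 + P)*(977 + P) (k(P) = (977 + P)*(-1756 + P) = (-1756 + P)*(977 + P))
(-1679852 + k(1604))/(-4950402 + 2145934) = (-1679852 + (-1715612 + 1604² - 779*1604))/(-4950402 + 2145934) = (-1679852 + (-1715612 + 2572816 - 1249516))/(-2804468) = (-1679852 - 392312)*(-1/2804468) = -2072164*(-1/2804468) = 518041/701117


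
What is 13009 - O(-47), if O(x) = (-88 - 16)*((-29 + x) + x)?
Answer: 217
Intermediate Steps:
O(x) = 3016 - 208*x (O(x) = -104*(-29 + 2*x) = 3016 - 208*x)
13009 - O(-47) = 13009 - (3016 - 208*(-47)) = 13009 - (3016 + 9776) = 13009 - 1*12792 = 13009 - 12792 = 217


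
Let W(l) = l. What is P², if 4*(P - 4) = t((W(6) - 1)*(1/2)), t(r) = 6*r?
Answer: 961/16 ≈ 60.063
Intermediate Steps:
P = 31/4 (P = 4 + (6*((6 - 1)*(1/2)))/4 = 4 + (6*(5*(1*(½))))/4 = 4 + (6*(5*(½)))/4 = 4 + (6*(5/2))/4 = 4 + (¼)*15 = 4 + 15/4 = 31/4 ≈ 7.7500)
P² = (31/4)² = 961/16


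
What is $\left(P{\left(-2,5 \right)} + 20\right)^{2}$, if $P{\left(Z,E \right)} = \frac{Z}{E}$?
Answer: $\frac{9604}{25} \approx 384.16$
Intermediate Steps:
$\left(P{\left(-2,5 \right)} + 20\right)^{2} = \left(- \frac{2}{5} + 20\right)^{2} = \left(\frac{98}{5}\right)^{2} = \frac{9604}{25}$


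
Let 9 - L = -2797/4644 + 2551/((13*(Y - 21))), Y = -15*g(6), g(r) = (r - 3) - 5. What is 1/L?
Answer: -60372/736607 ≈ -0.081960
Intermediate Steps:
g(r) = -8 + r (g(r) = (-3 + r) - 5 = -8 + r)
Y = 30 (Y = -15*(-8 + 6) = -15*(-2) = 30)
L = -736607/60372 (L = 9 - (-2797/4644 + 2551/((13*(30 - 21)))) = 9 - (-2797*1/4644 + 2551/((13*9))) = 9 - (-2797/4644 + 2551/117) = 9 - 1*1279955/60372 = 9 - 1279955/60372 = -736607/60372 ≈ -12.201)
1/L = 1/(-736607/60372) = -60372/736607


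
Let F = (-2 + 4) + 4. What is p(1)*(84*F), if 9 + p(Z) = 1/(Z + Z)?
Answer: -4284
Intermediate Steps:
F = 6 (F = 2 + 4 = 6)
p(Z) = -9 + 1/(2*Z) (p(Z) = -9 + 1/(Z + Z) = -9 + 1/(2*Z))
p(1)*(84*F) = (-9 + (½)/1)*(84*6) = (-9 + (½)*1)*504 = (-9 + ½)*504 = -17/2*504 = -4284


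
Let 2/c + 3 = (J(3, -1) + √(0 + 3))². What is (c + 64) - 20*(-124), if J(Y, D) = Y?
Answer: 7630/3 + 4*√3/9 ≈ 2544.1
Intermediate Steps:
c = 2/(-3 + (3 + √3)²) (c = 2/(-3 + (3 + √(0 + 3))²) = 2/(-3 + (3 + √3)²) ≈ 0.10313)
(c + 64) - 20*(-124) = ((-⅔ + 4*√3/9) + 64) - 20*(-124) = (190/3 + 4*√3/9) + 2480 = 7630/3 + 4*√3/9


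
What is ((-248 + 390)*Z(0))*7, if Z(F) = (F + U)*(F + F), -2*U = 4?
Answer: 0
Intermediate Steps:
U = -2 (U = -½*4 = -2)
Z(F) = 2*F*(-2 + F) (Z(F) = (F - 2)*(F + F) = (-2 + F)*(2*F) = 2*F*(-2 + F))
((-248 + 390)*Z(0))*7 = ((-248 + 390)*(2*0*(-2 + 0)))*7 = (142*(2*0*(-2)))*7 = (142*0)*7 = 0*7 = 0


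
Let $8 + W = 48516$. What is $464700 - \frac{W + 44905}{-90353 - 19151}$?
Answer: $\frac{50886602213}{109504} \approx 4.647 \cdot 10^{5}$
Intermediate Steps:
$W = 48508$ ($W = -8 + 48516 = 48508$)
$464700 - \frac{W + 44905}{-90353 - 19151} = 464700 - \frac{48508 + 44905}{-90353 - 19151} = 464700 - \frac{93413}{-109504} = 464700 - 93413 \left(- \frac{1}{109504}\right) = 464700 - - \frac{93413}{109504} = 464700 + \frac{93413}{109504} = \frac{50886602213}{109504}$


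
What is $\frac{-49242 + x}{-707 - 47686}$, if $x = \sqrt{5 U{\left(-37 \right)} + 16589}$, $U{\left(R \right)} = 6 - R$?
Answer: $\frac{58}{57} - \frac{2 \sqrt{4201}}{48393} \approx 1.0149$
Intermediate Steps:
$x = 2 \sqrt{4201}$ ($x = \sqrt{5 \left(6 - -37\right) + 16589} = \sqrt{5 \left(6 + 37\right) + 16589} = \sqrt{5 \cdot 43 + 16589} = \sqrt{215 + 16589} = \sqrt{16804} = 2 \sqrt{4201} \approx 129.63$)
$\frac{-49242 + x}{-707 - 47686} = \frac{-49242 + 2 \sqrt{4201}}{-707 - 47686} = \frac{-49242 + 2 \sqrt{4201}}{-48393} = \left(-49242 + 2 \sqrt{4201}\right) \left(- \frac{1}{48393}\right) = \frac{58}{57} - \frac{2 \sqrt{4201}}{48393}$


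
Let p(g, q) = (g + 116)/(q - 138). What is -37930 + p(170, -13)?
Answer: -5727716/151 ≈ -37932.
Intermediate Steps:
p(g, q) = (116 + g)/(-138 + q)
-37930 + p(170, -13) = -37930 + (116 + 170)/(-138 - 13) = -37930 + 286/(-151) = -37930 - 1/151*286 = -37930 - 286/151 = -5727716/151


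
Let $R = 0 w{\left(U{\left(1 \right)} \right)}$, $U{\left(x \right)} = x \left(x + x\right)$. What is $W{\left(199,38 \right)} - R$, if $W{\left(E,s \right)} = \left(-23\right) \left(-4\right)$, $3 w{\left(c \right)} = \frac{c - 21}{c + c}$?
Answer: $92$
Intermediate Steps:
$U{\left(x \right)} = 2 x^{2}$ ($U{\left(x \right)} = x 2 x = 2 x^{2}$)
$w{\left(c \right)} = \frac{-21 + c}{6 c}$ ($w{\left(c \right)} = \frac{\left(c - 21\right) \frac{1}{c + c}}{3} = \frac{\left(-21 + c\right) \frac{1}{2 c}}{3} = \frac{\frac{1}{2} \frac{1}{c} \left(-21 + c\right)}{3} = \frac{-21 + c}{6 c}$)
$R = 0$ ($R = 0 \frac{-21 + 2 \cdot 1^{2}}{6 \cdot 2 \cdot 1^{2}} = 0 \frac{-21 + 2 \cdot 1}{6 \cdot 2 \cdot 1} = 0 \frac{-21 + 2}{6 \cdot 2} = 0 \cdot \frac{1}{6} \cdot \frac{1}{2} \left(-19\right) = 0 \left(- \frac{19}{12}\right) = 0$)
$W{\left(E,s \right)} = 92$
$W{\left(199,38 \right)} - R = 92 - 0 = 92 + 0 = 92$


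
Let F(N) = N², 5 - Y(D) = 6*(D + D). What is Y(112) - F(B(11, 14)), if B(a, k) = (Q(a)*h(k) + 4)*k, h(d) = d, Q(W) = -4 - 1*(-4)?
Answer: -4475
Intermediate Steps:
Q(W) = 0 (Q(W) = -4 + 4 = 0)
Y(D) = 5 - 12*D (Y(D) = 5 - 6*(D + D) = 5 - 6*2*D = 5 - 12*D)
B(a, k) = 4*k (B(a, k) = (0*k + 4)*k = (0 + 4)*k = 4*k)
Y(112) - F(B(11, 14)) = (5 - 12*112) - (4*14)² = (5 - 1344) - 1*56² = -1339 - 1*3136 = -1339 - 3136 = -4475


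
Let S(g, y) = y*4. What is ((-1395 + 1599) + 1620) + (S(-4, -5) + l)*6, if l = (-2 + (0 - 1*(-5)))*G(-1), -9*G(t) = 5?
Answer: 1694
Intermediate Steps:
G(t) = -5/9 (G(t) = -⅑*5 = -5/9)
S(g, y) = 4*y
l = -5/3 (l = (-2 + (0 - 1*(-5)))*(-5/9) = (-2 + (0 + 5))*(-5/9) = (-2 + 5)*(-5/9) = 3*(-5/9) = -5/3 ≈ -1.6667)
((-1395 + 1599) + 1620) + (S(-4, -5) + l)*6 = ((-1395 + 1599) + 1620) + (4*(-5) - 5/3)*6 = (204 + 1620) + (-20 - 5/3)*6 = 1824 - 65/3*6 = 1824 - 130 = 1694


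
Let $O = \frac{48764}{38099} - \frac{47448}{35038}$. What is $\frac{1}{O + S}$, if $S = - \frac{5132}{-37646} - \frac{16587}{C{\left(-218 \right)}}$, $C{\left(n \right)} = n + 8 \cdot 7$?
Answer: $\frac{226143566272134}{23168623923993997} \approx 0.0097608$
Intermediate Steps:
$C{\left(n \right)} = 56 + n$ ($C{\left(n \right)} = n + 56 = 56 + n$)
$O = - \frac{49564160}{667456381}$ ($O = 48764 \cdot \frac{1}{38099} - \frac{23724}{17519} = \frac{48764}{38099} - \frac{23724}{17519} = - \frac{49564160}{667456381} \approx -0.074258$)
$S = \frac{34736977}{338814}$ ($S = - \frac{5132}{-37646} - \frac{16587}{56 - 218} = \left(-5132\right) \left(- \frac{1}{37646}\right) - \frac{16587}{-162} = \frac{2566}{18823} - - \frac{1843}{18} = \frac{2566}{18823} + \frac{1843}{18} = \frac{34736977}{338814} \approx 102.53$)
$\frac{1}{O + S} = \frac{1}{- \frac{49564160}{667456381} + \frac{34736977}{338814}} = \frac{1}{\frac{23168623923993997}{226143566272134}} = \frac{226143566272134}{23168623923993997}$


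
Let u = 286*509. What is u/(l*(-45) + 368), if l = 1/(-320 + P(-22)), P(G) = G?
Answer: 5531812/13989 ≈ 395.44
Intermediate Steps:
l = -1/342 (l = 1/(-320 - 22) = 1/(-342) = -1/342 ≈ -0.0029240)
u = 145574
u/(l*(-45) + 368) = 145574/(-1/342*(-45) + 368) = 145574/(5/38 + 368) = 145574/(13989/38) = 145574*(38/13989) = 5531812/13989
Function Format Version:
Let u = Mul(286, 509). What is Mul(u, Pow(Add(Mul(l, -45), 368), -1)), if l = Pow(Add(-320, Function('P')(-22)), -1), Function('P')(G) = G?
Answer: Rational(5531812, 13989) ≈ 395.44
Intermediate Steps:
l = Rational(-1, 342) (l = Pow(Add(-320, -22), -1) = Pow(-342, -1) = Rational(-1, 342) ≈ -0.0029240)
u = 145574
Mul(u, Pow(Add(Mul(l, -45), 368), -1)) = Mul(145574, Pow(Add(Mul(Rational(-1, 342), -45), 368), -1)) = Mul(145574, Pow(Add(Rational(5, 38), 368), -1)) = Mul(145574, Pow(Rational(13989, 38), -1)) = Mul(145574, Rational(38, 13989)) = Rational(5531812, 13989)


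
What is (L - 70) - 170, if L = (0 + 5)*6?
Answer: -210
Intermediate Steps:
L = 30 (L = 5*6 = 30)
(L - 70) - 170 = (30 - 70) - 170 = -40 - 170 = -210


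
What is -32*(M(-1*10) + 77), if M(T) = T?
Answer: -2144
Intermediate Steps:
-32*(M(-1*10) + 77) = -32*(-1*10 + 77) = -32*(-10 + 77) = -32*67 = -2144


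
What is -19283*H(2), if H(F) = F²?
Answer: -77132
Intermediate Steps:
-19283*H(2) = -19283*2² = -19283*4 = -77132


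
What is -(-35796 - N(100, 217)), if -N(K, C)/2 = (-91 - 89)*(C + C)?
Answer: 192036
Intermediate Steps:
N(K, C) = 720*C (N(K, C) = -2*(-91 - 89)*(C + C) = -(-360)*2*C = -(-720)*C = 720*C)
-(-35796 - N(100, 217)) = -(-35796 - 720*217) = -(-35796 - 1*156240) = -(-35796 - 156240) = -1*(-192036) = 192036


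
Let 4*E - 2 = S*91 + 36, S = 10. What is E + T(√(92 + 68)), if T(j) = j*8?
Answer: 237 + 32*√10 ≈ 338.19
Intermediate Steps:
T(j) = 8*j
E = 237 (E = ½ + (10*91 + 36)/4 = ½ + (910 + 36)/4 = ½ + (¼)*946 = ½ + 473/2 = 237)
E + T(√(92 + 68)) = 237 + 8*√(92 + 68) = 237 + 8*√160 = 237 + 8*(4*√10) = 237 + 32*√10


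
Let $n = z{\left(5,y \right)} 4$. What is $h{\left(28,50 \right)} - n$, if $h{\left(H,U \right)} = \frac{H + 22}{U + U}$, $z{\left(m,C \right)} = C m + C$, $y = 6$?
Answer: $- \frac{287}{2} \approx -143.5$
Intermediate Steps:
$z{\left(m,C \right)} = C + C m$
$h{\left(H,U \right)} = \frac{22 + H}{2 U}$
$n = 144$ ($n = 6 \left(1 + 5\right) 4 = 6 \cdot 6 \cdot 4 = 36 \cdot 4 = 144$)
$h{\left(28,50 \right)} - n = \frac{22 + 28}{2 \cdot 50} - 144 = \frac{1}{2} \cdot \frac{1}{50} \cdot 50 - 144 = \frac{1}{2} - 144 = - \frac{287}{2}$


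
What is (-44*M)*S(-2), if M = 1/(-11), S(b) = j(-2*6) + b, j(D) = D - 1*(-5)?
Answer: -36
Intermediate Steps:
j(D) = 5 + D (j(D) = D + 5 = 5 + D)
S(b) = -7 + b (S(b) = (5 - 2*6) + b = (5 - 12) + b = -7 + b)
M = -1/11 ≈ -0.090909
(-44*M)*S(-2) = (-44*(-1/11))*(-7 - 2) = 4*(-9) = -36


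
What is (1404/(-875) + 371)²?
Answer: 104471814841/765625 ≈ 1.3645e+5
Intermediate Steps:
(1404/(-875) + 371)² = (1404*(-1/875) + 371)² = (-1404/875 + 371)² = (323221/875)² = 104471814841/765625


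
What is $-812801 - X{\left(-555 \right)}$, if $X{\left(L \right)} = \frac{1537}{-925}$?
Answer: $- \frac{751839388}{925} \approx -8.128 \cdot 10^{5}$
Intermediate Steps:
$X{\left(L \right)} = - \frac{1537}{925}$ ($X{\left(L \right)} = 1537 \left(- \frac{1}{925}\right) = - \frac{1537}{925}$)
$-812801 - X{\left(-555 \right)} = -812801 - - \frac{1537}{925} = -812801 + \frac{1537}{925} = - \frac{751839388}{925}$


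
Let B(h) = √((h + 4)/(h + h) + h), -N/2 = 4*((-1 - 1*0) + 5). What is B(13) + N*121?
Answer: -3872 + √9230/26 ≈ -3868.3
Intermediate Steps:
N = -32 (N = -8*((-1 - 1*0) + 5) = -8*((-1 + 0) + 5) = -8*(-1 + 5) = -8*4 = -2*16 = -32)
B(h) = √(h + (4 + h)/(2*h)) (B(h) = √((4 + h)/((2*h)) + h) = √((4 + h)*(1/(2*h)) + h) = √((4 + h)/(2*h) + h) = √(h + (4 + h)/(2*h)))
B(13) + N*121 = √(2 + 4*13 + 8/13)/2 - 32*121 = √(2 + 52 + 8*(1/13))/2 - 3872 = √(2 + 52 + 8/13)/2 - 3872 = √(710/13)/2 - 3872 = (√9230/13)/2 - 3872 = √9230/26 - 3872 = -3872 + √9230/26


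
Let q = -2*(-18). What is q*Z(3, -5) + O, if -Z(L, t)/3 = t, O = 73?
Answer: 613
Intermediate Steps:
q = 36
Z(L, t) = -3*t
q*Z(3, -5) + O = 36*(-3*(-5)) + 73 = 36*15 + 73 = 540 + 73 = 613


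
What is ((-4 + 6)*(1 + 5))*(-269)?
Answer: -3228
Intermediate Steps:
((-4 + 6)*(1 + 5))*(-269) = (2*6)*(-269) = 12*(-269) = -3228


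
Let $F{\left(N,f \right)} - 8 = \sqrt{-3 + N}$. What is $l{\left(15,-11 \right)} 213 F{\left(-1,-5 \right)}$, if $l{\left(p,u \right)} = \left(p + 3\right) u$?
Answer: $-337392 - 84348 i \approx -3.3739 \cdot 10^{5} - 84348.0 i$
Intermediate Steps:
$F{\left(N,f \right)} = 8 + \sqrt{-3 + N}$
$l{\left(p,u \right)} = u \left(3 + p\right)$ ($l{\left(p,u \right)} = \left(3 + p\right) u = u \left(3 + p\right)$)
$l{\left(15,-11 \right)} 213 F{\left(-1,-5 \right)} = - 11 \left(3 + 15\right) 213 \left(8 + \sqrt{-3 - 1}\right) = \left(-11\right) 18 \cdot 213 \left(8 + \sqrt{-4}\right) = \left(-198\right) 213 \left(8 + 2 i\right) = - 42174 \left(8 + 2 i\right) = -337392 - 84348 i$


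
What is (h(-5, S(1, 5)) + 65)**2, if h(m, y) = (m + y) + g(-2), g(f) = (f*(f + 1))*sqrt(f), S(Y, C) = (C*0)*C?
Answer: 3592 + 240*I*sqrt(2) ≈ 3592.0 + 339.41*I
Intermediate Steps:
S(Y, C) = 0 (S(Y, C) = 0*C = 0)
g(f) = f**(3/2)*(1 + f) (g(f) = (f*(1 + f))*sqrt(f) = f**(3/2)*(1 + f))
h(m, y) = m + y + 2*I*sqrt(2) (h(m, y) = (m + y) + (-2)**(3/2)*(1 - 2) = (m + y) - 2*I*sqrt(2)*(-1) = (m + y) + 2*I*sqrt(2) = m + y + 2*I*sqrt(2))
(h(-5, S(1, 5)) + 65)**2 = ((-5 + 0 + 2*I*sqrt(2)) + 65)**2 = ((-5 + 2*I*sqrt(2)) + 65)**2 = (60 + 2*I*sqrt(2))**2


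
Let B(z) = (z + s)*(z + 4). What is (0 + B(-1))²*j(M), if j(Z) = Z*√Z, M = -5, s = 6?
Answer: -1125*I*√5 ≈ -2515.6*I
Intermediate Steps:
B(z) = (4 + z)*(6 + z) (B(z) = (z + 6)*(z + 4) = (6 + z)*(4 + z) = (4 + z)*(6 + z))
j(Z) = Z^(3/2)
(0 + B(-1))²*j(M) = (0 + (24 + (-1)² + 10*(-1)))²*(-5)^(3/2) = (0 + (24 + 1 - 10))²*(-5*I*√5) = (0 + 15)²*(-5*I*√5) = 15²*(-5*I*√5) = 225*(-5*I*√5) = -1125*I*√5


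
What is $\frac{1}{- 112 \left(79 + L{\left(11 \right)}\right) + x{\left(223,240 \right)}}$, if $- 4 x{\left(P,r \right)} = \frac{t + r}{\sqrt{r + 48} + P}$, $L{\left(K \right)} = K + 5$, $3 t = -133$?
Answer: $- \frac{75753093372}{806029627262329} - \frac{84528 \sqrt{2}}{806029627262329} \approx -9.3983 \cdot 10^{-5}$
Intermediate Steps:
$t = - \frac{133}{3}$ ($t = \frac{1}{3} \left(-133\right) = - \frac{133}{3} \approx -44.333$)
$L{\left(K \right)} = 5 + K$
$x{\left(P,r \right)} = - \frac{- \frac{133}{3} + r}{4 \left(P + \sqrt{48 + r}\right)}$ ($x{\left(P,r \right)} = - \frac{\left(- \frac{133}{3} + r\right) \frac{1}{\sqrt{r + 48} + P}}{4} = - \frac{\left(- \frac{133}{3} + r\right) \frac{1}{\sqrt{48 + r} + P}}{4} = - \frac{\left(- \frac{133}{3} + r\right) \frac{1}{P + \sqrt{48 + r}}}{4} = - \frac{\frac{1}{P + \sqrt{48 + r}} \left(- \frac{133}{3} + r\right)}{4} = - \frac{- \frac{133}{3} + r}{4 \left(P + \sqrt{48 + r}\right)}$)
$\frac{1}{- 112 \left(79 + L{\left(11 \right)}\right) + x{\left(223,240 \right)}} = \frac{1}{- 112 \left(79 + \left(5 + 11\right)\right) + \frac{\frac{133}{12} - 60}{223 + \sqrt{48 + 240}}} = \frac{1}{- 112 \left(79 + 16\right) + \frac{\frac{133}{12} - 60}{223 + \sqrt{288}}} = \frac{1}{\left(-112\right) 95 + \frac{1}{223 + 12 \sqrt{2}} \left(- \frac{587}{12}\right)} = \frac{1}{-10640 - \frac{587}{12 \left(223 + 12 \sqrt{2}\right)}}$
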